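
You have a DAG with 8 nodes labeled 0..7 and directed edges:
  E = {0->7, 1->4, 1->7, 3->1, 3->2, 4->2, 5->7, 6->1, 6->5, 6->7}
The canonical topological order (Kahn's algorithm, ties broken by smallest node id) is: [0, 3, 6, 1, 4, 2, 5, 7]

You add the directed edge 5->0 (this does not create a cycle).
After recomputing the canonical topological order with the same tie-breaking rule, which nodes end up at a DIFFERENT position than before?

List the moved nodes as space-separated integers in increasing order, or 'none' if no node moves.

Old toposort: [0, 3, 6, 1, 4, 2, 5, 7]
Added edge 5->0
Recompute Kahn (smallest-id tiebreak):
  initial in-degrees: [1, 2, 2, 0, 1, 1, 0, 4]
  ready (indeg=0): [3, 6]
  pop 3: indeg[1]->1; indeg[2]->1 | ready=[6] | order so far=[3]
  pop 6: indeg[1]->0; indeg[5]->0; indeg[7]->3 | ready=[1, 5] | order so far=[3, 6]
  pop 1: indeg[4]->0; indeg[7]->2 | ready=[4, 5] | order so far=[3, 6, 1]
  pop 4: indeg[2]->0 | ready=[2, 5] | order so far=[3, 6, 1, 4]
  pop 2: no out-edges | ready=[5] | order so far=[3, 6, 1, 4, 2]
  pop 5: indeg[0]->0; indeg[7]->1 | ready=[0] | order so far=[3, 6, 1, 4, 2, 5]
  pop 0: indeg[7]->0 | ready=[7] | order so far=[3, 6, 1, 4, 2, 5, 0]
  pop 7: no out-edges | ready=[] | order so far=[3, 6, 1, 4, 2, 5, 0, 7]
New canonical toposort: [3, 6, 1, 4, 2, 5, 0, 7]
Compare positions:
  Node 0: index 0 -> 6 (moved)
  Node 1: index 3 -> 2 (moved)
  Node 2: index 5 -> 4 (moved)
  Node 3: index 1 -> 0 (moved)
  Node 4: index 4 -> 3 (moved)
  Node 5: index 6 -> 5 (moved)
  Node 6: index 2 -> 1 (moved)
  Node 7: index 7 -> 7 (same)
Nodes that changed position: 0 1 2 3 4 5 6

Answer: 0 1 2 3 4 5 6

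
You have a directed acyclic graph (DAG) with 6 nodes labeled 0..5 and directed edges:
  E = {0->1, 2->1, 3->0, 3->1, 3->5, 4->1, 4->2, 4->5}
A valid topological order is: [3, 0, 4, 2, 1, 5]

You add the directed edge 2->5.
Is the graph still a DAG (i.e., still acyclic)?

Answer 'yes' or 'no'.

Answer: yes

Derivation:
Given toposort: [3, 0, 4, 2, 1, 5]
Position of 2: index 3; position of 5: index 5
New edge 2->5: forward
Forward edge: respects the existing order. Still a DAG, same toposort still valid.
Still a DAG? yes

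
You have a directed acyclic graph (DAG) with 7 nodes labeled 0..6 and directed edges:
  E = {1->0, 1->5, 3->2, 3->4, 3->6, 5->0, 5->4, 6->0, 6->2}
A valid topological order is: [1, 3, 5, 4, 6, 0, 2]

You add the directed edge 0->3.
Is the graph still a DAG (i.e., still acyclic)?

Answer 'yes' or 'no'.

Given toposort: [1, 3, 5, 4, 6, 0, 2]
Position of 0: index 5; position of 3: index 1
New edge 0->3: backward (u after v in old order)
Backward edge: old toposort is now invalid. Check if this creates a cycle.
Does 3 already reach 0? Reachable from 3: [0, 2, 3, 4, 6]. YES -> cycle!
Still a DAG? no

Answer: no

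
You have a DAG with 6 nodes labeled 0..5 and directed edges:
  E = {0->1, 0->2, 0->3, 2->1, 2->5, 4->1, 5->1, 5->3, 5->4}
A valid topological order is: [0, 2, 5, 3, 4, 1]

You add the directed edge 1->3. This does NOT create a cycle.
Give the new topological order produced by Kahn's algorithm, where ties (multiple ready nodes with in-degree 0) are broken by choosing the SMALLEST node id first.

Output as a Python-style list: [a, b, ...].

Answer: [0, 2, 5, 4, 1, 3]

Derivation:
Old toposort: [0, 2, 5, 3, 4, 1]
Added edge: 1->3
Position of 1 (5) > position of 3 (3). Must reorder: 1 must now come before 3.
Run Kahn's algorithm (break ties by smallest node id):
  initial in-degrees: [0, 4, 1, 3, 1, 1]
  ready (indeg=0): [0]
  pop 0: indeg[1]->3; indeg[2]->0; indeg[3]->2 | ready=[2] | order so far=[0]
  pop 2: indeg[1]->2; indeg[5]->0 | ready=[5] | order so far=[0, 2]
  pop 5: indeg[1]->1; indeg[3]->1; indeg[4]->0 | ready=[4] | order so far=[0, 2, 5]
  pop 4: indeg[1]->0 | ready=[1] | order so far=[0, 2, 5, 4]
  pop 1: indeg[3]->0 | ready=[3] | order so far=[0, 2, 5, 4, 1]
  pop 3: no out-edges | ready=[] | order so far=[0, 2, 5, 4, 1, 3]
  Result: [0, 2, 5, 4, 1, 3]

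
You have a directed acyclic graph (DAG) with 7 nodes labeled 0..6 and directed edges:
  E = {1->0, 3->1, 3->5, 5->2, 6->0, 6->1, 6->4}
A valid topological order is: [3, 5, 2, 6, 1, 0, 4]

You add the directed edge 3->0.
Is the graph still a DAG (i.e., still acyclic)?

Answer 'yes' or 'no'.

Answer: yes

Derivation:
Given toposort: [3, 5, 2, 6, 1, 0, 4]
Position of 3: index 0; position of 0: index 5
New edge 3->0: forward
Forward edge: respects the existing order. Still a DAG, same toposort still valid.
Still a DAG? yes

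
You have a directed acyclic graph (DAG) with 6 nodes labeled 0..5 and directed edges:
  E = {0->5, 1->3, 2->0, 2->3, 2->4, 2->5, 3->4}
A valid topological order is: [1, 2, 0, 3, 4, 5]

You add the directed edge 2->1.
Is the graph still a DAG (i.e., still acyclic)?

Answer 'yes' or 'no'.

Answer: yes

Derivation:
Given toposort: [1, 2, 0, 3, 4, 5]
Position of 2: index 1; position of 1: index 0
New edge 2->1: backward (u after v in old order)
Backward edge: old toposort is now invalid. Check if this creates a cycle.
Does 1 already reach 2? Reachable from 1: [1, 3, 4]. NO -> still a DAG (reorder needed).
Still a DAG? yes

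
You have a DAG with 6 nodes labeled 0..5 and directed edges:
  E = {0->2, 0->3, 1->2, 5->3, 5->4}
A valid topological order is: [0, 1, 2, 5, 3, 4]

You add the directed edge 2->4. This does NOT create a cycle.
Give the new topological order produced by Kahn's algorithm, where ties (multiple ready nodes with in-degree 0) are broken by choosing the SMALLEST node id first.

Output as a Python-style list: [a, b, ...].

Answer: [0, 1, 2, 5, 3, 4]

Derivation:
Old toposort: [0, 1, 2, 5, 3, 4]
Added edge: 2->4
Position of 2 (2) < position of 4 (5). Old order still valid.
Run Kahn's algorithm (break ties by smallest node id):
  initial in-degrees: [0, 0, 2, 2, 2, 0]
  ready (indeg=0): [0, 1, 5]
  pop 0: indeg[2]->1; indeg[3]->1 | ready=[1, 5] | order so far=[0]
  pop 1: indeg[2]->0 | ready=[2, 5] | order so far=[0, 1]
  pop 2: indeg[4]->1 | ready=[5] | order so far=[0, 1, 2]
  pop 5: indeg[3]->0; indeg[4]->0 | ready=[3, 4] | order so far=[0, 1, 2, 5]
  pop 3: no out-edges | ready=[4] | order so far=[0, 1, 2, 5, 3]
  pop 4: no out-edges | ready=[] | order so far=[0, 1, 2, 5, 3, 4]
  Result: [0, 1, 2, 5, 3, 4]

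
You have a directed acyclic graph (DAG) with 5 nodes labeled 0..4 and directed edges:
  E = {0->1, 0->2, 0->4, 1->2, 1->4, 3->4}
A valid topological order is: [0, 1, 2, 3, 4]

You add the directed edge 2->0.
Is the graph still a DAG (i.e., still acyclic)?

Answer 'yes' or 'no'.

Given toposort: [0, 1, 2, 3, 4]
Position of 2: index 2; position of 0: index 0
New edge 2->0: backward (u after v in old order)
Backward edge: old toposort is now invalid. Check if this creates a cycle.
Does 0 already reach 2? Reachable from 0: [0, 1, 2, 4]. YES -> cycle!
Still a DAG? no

Answer: no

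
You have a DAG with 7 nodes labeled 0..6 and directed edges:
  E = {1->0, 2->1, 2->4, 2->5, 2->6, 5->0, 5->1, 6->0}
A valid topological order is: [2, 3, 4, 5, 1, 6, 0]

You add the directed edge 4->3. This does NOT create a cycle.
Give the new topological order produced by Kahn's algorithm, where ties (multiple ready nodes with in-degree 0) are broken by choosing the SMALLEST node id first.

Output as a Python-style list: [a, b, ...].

Old toposort: [2, 3, 4, 5, 1, 6, 0]
Added edge: 4->3
Position of 4 (2) > position of 3 (1). Must reorder: 4 must now come before 3.
Run Kahn's algorithm (break ties by smallest node id):
  initial in-degrees: [3, 2, 0, 1, 1, 1, 1]
  ready (indeg=0): [2]
  pop 2: indeg[1]->1; indeg[4]->0; indeg[5]->0; indeg[6]->0 | ready=[4, 5, 6] | order so far=[2]
  pop 4: indeg[3]->0 | ready=[3, 5, 6] | order so far=[2, 4]
  pop 3: no out-edges | ready=[5, 6] | order so far=[2, 4, 3]
  pop 5: indeg[0]->2; indeg[1]->0 | ready=[1, 6] | order so far=[2, 4, 3, 5]
  pop 1: indeg[0]->1 | ready=[6] | order so far=[2, 4, 3, 5, 1]
  pop 6: indeg[0]->0 | ready=[0] | order so far=[2, 4, 3, 5, 1, 6]
  pop 0: no out-edges | ready=[] | order so far=[2, 4, 3, 5, 1, 6, 0]
  Result: [2, 4, 3, 5, 1, 6, 0]

Answer: [2, 4, 3, 5, 1, 6, 0]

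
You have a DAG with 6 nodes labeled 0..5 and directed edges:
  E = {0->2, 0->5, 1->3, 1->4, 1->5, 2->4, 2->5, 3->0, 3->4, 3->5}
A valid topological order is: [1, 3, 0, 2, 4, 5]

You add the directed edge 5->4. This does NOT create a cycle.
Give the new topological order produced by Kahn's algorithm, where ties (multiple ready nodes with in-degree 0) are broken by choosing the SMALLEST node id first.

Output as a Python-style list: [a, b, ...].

Answer: [1, 3, 0, 2, 5, 4]

Derivation:
Old toposort: [1, 3, 0, 2, 4, 5]
Added edge: 5->4
Position of 5 (5) > position of 4 (4). Must reorder: 5 must now come before 4.
Run Kahn's algorithm (break ties by smallest node id):
  initial in-degrees: [1, 0, 1, 1, 4, 4]
  ready (indeg=0): [1]
  pop 1: indeg[3]->0; indeg[4]->3; indeg[5]->3 | ready=[3] | order so far=[1]
  pop 3: indeg[0]->0; indeg[4]->2; indeg[5]->2 | ready=[0] | order so far=[1, 3]
  pop 0: indeg[2]->0; indeg[5]->1 | ready=[2] | order so far=[1, 3, 0]
  pop 2: indeg[4]->1; indeg[5]->0 | ready=[5] | order so far=[1, 3, 0, 2]
  pop 5: indeg[4]->0 | ready=[4] | order so far=[1, 3, 0, 2, 5]
  pop 4: no out-edges | ready=[] | order so far=[1, 3, 0, 2, 5, 4]
  Result: [1, 3, 0, 2, 5, 4]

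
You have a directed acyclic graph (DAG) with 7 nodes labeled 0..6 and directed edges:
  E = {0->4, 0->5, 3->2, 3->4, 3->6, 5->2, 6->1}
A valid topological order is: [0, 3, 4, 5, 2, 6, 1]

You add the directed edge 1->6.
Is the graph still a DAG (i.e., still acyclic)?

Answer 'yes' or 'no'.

Answer: no

Derivation:
Given toposort: [0, 3, 4, 5, 2, 6, 1]
Position of 1: index 6; position of 6: index 5
New edge 1->6: backward (u after v in old order)
Backward edge: old toposort is now invalid. Check if this creates a cycle.
Does 6 already reach 1? Reachable from 6: [1, 6]. YES -> cycle!
Still a DAG? no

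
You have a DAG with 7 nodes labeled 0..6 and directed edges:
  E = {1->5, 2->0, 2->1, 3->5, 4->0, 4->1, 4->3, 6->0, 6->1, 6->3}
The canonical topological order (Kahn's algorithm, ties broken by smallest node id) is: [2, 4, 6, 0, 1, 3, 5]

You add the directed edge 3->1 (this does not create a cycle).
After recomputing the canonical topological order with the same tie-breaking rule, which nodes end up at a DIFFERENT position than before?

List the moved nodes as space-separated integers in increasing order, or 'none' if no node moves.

Answer: 1 3

Derivation:
Old toposort: [2, 4, 6, 0, 1, 3, 5]
Added edge 3->1
Recompute Kahn (smallest-id tiebreak):
  initial in-degrees: [3, 4, 0, 2, 0, 2, 0]
  ready (indeg=0): [2, 4, 6]
  pop 2: indeg[0]->2; indeg[1]->3 | ready=[4, 6] | order so far=[2]
  pop 4: indeg[0]->1; indeg[1]->2; indeg[3]->1 | ready=[6] | order so far=[2, 4]
  pop 6: indeg[0]->0; indeg[1]->1; indeg[3]->0 | ready=[0, 3] | order so far=[2, 4, 6]
  pop 0: no out-edges | ready=[3] | order so far=[2, 4, 6, 0]
  pop 3: indeg[1]->0; indeg[5]->1 | ready=[1] | order so far=[2, 4, 6, 0, 3]
  pop 1: indeg[5]->0 | ready=[5] | order so far=[2, 4, 6, 0, 3, 1]
  pop 5: no out-edges | ready=[] | order so far=[2, 4, 6, 0, 3, 1, 5]
New canonical toposort: [2, 4, 6, 0, 3, 1, 5]
Compare positions:
  Node 0: index 3 -> 3 (same)
  Node 1: index 4 -> 5 (moved)
  Node 2: index 0 -> 0 (same)
  Node 3: index 5 -> 4 (moved)
  Node 4: index 1 -> 1 (same)
  Node 5: index 6 -> 6 (same)
  Node 6: index 2 -> 2 (same)
Nodes that changed position: 1 3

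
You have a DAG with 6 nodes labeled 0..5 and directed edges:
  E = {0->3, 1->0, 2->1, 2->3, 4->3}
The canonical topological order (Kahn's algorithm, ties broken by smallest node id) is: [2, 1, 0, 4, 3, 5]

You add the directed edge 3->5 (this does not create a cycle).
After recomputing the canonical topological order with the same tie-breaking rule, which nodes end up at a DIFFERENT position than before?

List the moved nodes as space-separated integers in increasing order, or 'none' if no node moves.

Answer: none

Derivation:
Old toposort: [2, 1, 0, 4, 3, 5]
Added edge 3->5
Recompute Kahn (smallest-id tiebreak):
  initial in-degrees: [1, 1, 0, 3, 0, 1]
  ready (indeg=0): [2, 4]
  pop 2: indeg[1]->0; indeg[3]->2 | ready=[1, 4] | order so far=[2]
  pop 1: indeg[0]->0 | ready=[0, 4] | order so far=[2, 1]
  pop 0: indeg[3]->1 | ready=[4] | order so far=[2, 1, 0]
  pop 4: indeg[3]->0 | ready=[3] | order so far=[2, 1, 0, 4]
  pop 3: indeg[5]->0 | ready=[5] | order so far=[2, 1, 0, 4, 3]
  pop 5: no out-edges | ready=[] | order so far=[2, 1, 0, 4, 3, 5]
New canonical toposort: [2, 1, 0, 4, 3, 5]
Compare positions:
  Node 0: index 2 -> 2 (same)
  Node 1: index 1 -> 1 (same)
  Node 2: index 0 -> 0 (same)
  Node 3: index 4 -> 4 (same)
  Node 4: index 3 -> 3 (same)
  Node 5: index 5 -> 5 (same)
Nodes that changed position: none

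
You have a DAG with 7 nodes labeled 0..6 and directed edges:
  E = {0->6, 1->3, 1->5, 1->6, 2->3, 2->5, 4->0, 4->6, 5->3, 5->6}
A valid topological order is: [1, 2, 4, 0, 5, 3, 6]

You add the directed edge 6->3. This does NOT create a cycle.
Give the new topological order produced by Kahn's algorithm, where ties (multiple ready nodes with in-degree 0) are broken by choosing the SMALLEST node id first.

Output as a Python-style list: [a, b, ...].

Old toposort: [1, 2, 4, 0, 5, 3, 6]
Added edge: 6->3
Position of 6 (6) > position of 3 (5). Must reorder: 6 must now come before 3.
Run Kahn's algorithm (break ties by smallest node id):
  initial in-degrees: [1, 0, 0, 4, 0, 2, 4]
  ready (indeg=0): [1, 2, 4]
  pop 1: indeg[3]->3; indeg[5]->1; indeg[6]->3 | ready=[2, 4] | order so far=[1]
  pop 2: indeg[3]->2; indeg[5]->0 | ready=[4, 5] | order so far=[1, 2]
  pop 4: indeg[0]->0; indeg[6]->2 | ready=[0, 5] | order so far=[1, 2, 4]
  pop 0: indeg[6]->1 | ready=[5] | order so far=[1, 2, 4, 0]
  pop 5: indeg[3]->1; indeg[6]->0 | ready=[6] | order so far=[1, 2, 4, 0, 5]
  pop 6: indeg[3]->0 | ready=[3] | order so far=[1, 2, 4, 0, 5, 6]
  pop 3: no out-edges | ready=[] | order so far=[1, 2, 4, 0, 5, 6, 3]
  Result: [1, 2, 4, 0, 5, 6, 3]

Answer: [1, 2, 4, 0, 5, 6, 3]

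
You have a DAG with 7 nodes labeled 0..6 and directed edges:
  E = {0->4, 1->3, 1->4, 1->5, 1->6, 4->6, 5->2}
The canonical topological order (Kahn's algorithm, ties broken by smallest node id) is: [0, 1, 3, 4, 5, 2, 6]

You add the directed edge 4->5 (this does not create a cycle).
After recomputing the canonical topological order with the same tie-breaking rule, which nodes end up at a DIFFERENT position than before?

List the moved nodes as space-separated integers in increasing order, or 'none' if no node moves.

Old toposort: [0, 1, 3, 4, 5, 2, 6]
Added edge 4->5
Recompute Kahn (smallest-id tiebreak):
  initial in-degrees: [0, 0, 1, 1, 2, 2, 2]
  ready (indeg=0): [0, 1]
  pop 0: indeg[4]->1 | ready=[1] | order so far=[0]
  pop 1: indeg[3]->0; indeg[4]->0; indeg[5]->1; indeg[6]->1 | ready=[3, 4] | order so far=[0, 1]
  pop 3: no out-edges | ready=[4] | order so far=[0, 1, 3]
  pop 4: indeg[5]->0; indeg[6]->0 | ready=[5, 6] | order so far=[0, 1, 3, 4]
  pop 5: indeg[2]->0 | ready=[2, 6] | order so far=[0, 1, 3, 4, 5]
  pop 2: no out-edges | ready=[6] | order so far=[0, 1, 3, 4, 5, 2]
  pop 6: no out-edges | ready=[] | order so far=[0, 1, 3, 4, 5, 2, 6]
New canonical toposort: [0, 1, 3, 4, 5, 2, 6]
Compare positions:
  Node 0: index 0 -> 0 (same)
  Node 1: index 1 -> 1 (same)
  Node 2: index 5 -> 5 (same)
  Node 3: index 2 -> 2 (same)
  Node 4: index 3 -> 3 (same)
  Node 5: index 4 -> 4 (same)
  Node 6: index 6 -> 6 (same)
Nodes that changed position: none

Answer: none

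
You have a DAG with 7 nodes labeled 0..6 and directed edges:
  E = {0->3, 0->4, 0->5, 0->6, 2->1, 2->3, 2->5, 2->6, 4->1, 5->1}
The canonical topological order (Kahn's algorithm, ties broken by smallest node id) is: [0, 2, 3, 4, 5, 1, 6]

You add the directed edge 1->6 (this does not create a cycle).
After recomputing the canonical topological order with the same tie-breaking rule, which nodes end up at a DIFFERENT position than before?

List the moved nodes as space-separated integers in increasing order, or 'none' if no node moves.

Answer: none

Derivation:
Old toposort: [0, 2, 3, 4, 5, 1, 6]
Added edge 1->6
Recompute Kahn (smallest-id tiebreak):
  initial in-degrees: [0, 3, 0, 2, 1, 2, 3]
  ready (indeg=0): [0, 2]
  pop 0: indeg[3]->1; indeg[4]->0; indeg[5]->1; indeg[6]->2 | ready=[2, 4] | order so far=[0]
  pop 2: indeg[1]->2; indeg[3]->0; indeg[5]->0; indeg[6]->1 | ready=[3, 4, 5] | order so far=[0, 2]
  pop 3: no out-edges | ready=[4, 5] | order so far=[0, 2, 3]
  pop 4: indeg[1]->1 | ready=[5] | order so far=[0, 2, 3, 4]
  pop 5: indeg[1]->0 | ready=[1] | order so far=[0, 2, 3, 4, 5]
  pop 1: indeg[6]->0 | ready=[6] | order so far=[0, 2, 3, 4, 5, 1]
  pop 6: no out-edges | ready=[] | order so far=[0, 2, 3, 4, 5, 1, 6]
New canonical toposort: [0, 2, 3, 4, 5, 1, 6]
Compare positions:
  Node 0: index 0 -> 0 (same)
  Node 1: index 5 -> 5 (same)
  Node 2: index 1 -> 1 (same)
  Node 3: index 2 -> 2 (same)
  Node 4: index 3 -> 3 (same)
  Node 5: index 4 -> 4 (same)
  Node 6: index 6 -> 6 (same)
Nodes that changed position: none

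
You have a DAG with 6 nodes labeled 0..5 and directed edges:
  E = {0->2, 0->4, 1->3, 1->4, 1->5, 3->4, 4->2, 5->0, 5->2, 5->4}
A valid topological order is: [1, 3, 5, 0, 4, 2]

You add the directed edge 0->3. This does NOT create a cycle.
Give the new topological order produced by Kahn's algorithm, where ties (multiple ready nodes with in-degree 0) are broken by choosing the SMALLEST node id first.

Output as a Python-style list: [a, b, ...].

Answer: [1, 5, 0, 3, 4, 2]

Derivation:
Old toposort: [1, 3, 5, 0, 4, 2]
Added edge: 0->3
Position of 0 (3) > position of 3 (1). Must reorder: 0 must now come before 3.
Run Kahn's algorithm (break ties by smallest node id):
  initial in-degrees: [1, 0, 3, 2, 4, 1]
  ready (indeg=0): [1]
  pop 1: indeg[3]->1; indeg[4]->3; indeg[5]->0 | ready=[5] | order so far=[1]
  pop 5: indeg[0]->0; indeg[2]->2; indeg[4]->2 | ready=[0] | order so far=[1, 5]
  pop 0: indeg[2]->1; indeg[3]->0; indeg[4]->1 | ready=[3] | order so far=[1, 5, 0]
  pop 3: indeg[4]->0 | ready=[4] | order so far=[1, 5, 0, 3]
  pop 4: indeg[2]->0 | ready=[2] | order so far=[1, 5, 0, 3, 4]
  pop 2: no out-edges | ready=[] | order so far=[1, 5, 0, 3, 4, 2]
  Result: [1, 5, 0, 3, 4, 2]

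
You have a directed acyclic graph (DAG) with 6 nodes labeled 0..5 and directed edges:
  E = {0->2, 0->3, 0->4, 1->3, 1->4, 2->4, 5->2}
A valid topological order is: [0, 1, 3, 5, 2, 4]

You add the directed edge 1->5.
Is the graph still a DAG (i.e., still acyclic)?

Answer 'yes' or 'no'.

Given toposort: [0, 1, 3, 5, 2, 4]
Position of 1: index 1; position of 5: index 3
New edge 1->5: forward
Forward edge: respects the existing order. Still a DAG, same toposort still valid.
Still a DAG? yes

Answer: yes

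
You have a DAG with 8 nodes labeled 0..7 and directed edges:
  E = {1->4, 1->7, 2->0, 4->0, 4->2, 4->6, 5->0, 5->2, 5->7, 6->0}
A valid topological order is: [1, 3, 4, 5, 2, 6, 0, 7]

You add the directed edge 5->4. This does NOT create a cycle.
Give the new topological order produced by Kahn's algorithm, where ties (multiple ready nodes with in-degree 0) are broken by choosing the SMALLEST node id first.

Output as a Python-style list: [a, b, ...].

Old toposort: [1, 3, 4, 5, 2, 6, 0, 7]
Added edge: 5->4
Position of 5 (3) > position of 4 (2). Must reorder: 5 must now come before 4.
Run Kahn's algorithm (break ties by smallest node id):
  initial in-degrees: [4, 0, 2, 0, 2, 0, 1, 2]
  ready (indeg=0): [1, 3, 5]
  pop 1: indeg[4]->1; indeg[7]->1 | ready=[3, 5] | order so far=[1]
  pop 3: no out-edges | ready=[5] | order so far=[1, 3]
  pop 5: indeg[0]->3; indeg[2]->1; indeg[4]->0; indeg[7]->0 | ready=[4, 7] | order so far=[1, 3, 5]
  pop 4: indeg[0]->2; indeg[2]->0; indeg[6]->0 | ready=[2, 6, 7] | order so far=[1, 3, 5, 4]
  pop 2: indeg[0]->1 | ready=[6, 7] | order so far=[1, 3, 5, 4, 2]
  pop 6: indeg[0]->0 | ready=[0, 7] | order so far=[1, 3, 5, 4, 2, 6]
  pop 0: no out-edges | ready=[7] | order so far=[1, 3, 5, 4, 2, 6, 0]
  pop 7: no out-edges | ready=[] | order so far=[1, 3, 5, 4, 2, 6, 0, 7]
  Result: [1, 3, 5, 4, 2, 6, 0, 7]

Answer: [1, 3, 5, 4, 2, 6, 0, 7]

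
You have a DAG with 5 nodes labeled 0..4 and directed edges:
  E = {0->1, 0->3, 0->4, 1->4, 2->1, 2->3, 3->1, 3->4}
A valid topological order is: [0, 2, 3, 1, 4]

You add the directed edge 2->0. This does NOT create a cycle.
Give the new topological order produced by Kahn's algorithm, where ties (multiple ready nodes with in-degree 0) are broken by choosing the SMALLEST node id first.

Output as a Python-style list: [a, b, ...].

Old toposort: [0, 2, 3, 1, 4]
Added edge: 2->0
Position of 2 (1) > position of 0 (0). Must reorder: 2 must now come before 0.
Run Kahn's algorithm (break ties by smallest node id):
  initial in-degrees: [1, 3, 0, 2, 3]
  ready (indeg=0): [2]
  pop 2: indeg[0]->0; indeg[1]->2; indeg[3]->1 | ready=[0] | order so far=[2]
  pop 0: indeg[1]->1; indeg[3]->0; indeg[4]->2 | ready=[3] | order so far=[2, 0]
  pop 3: indeg[1]->0; indeg[4]->1 | ready=[1] | order so far=[2, 0, 3]
  pop 1: indeg[4]->0 | ready=[4] | order so far=[2, 0, 3, 1]
  pop 4: no out-edges | ready=[] | order so far=[2, 0, 3, 1, 4]
  Result: [2, 0, 3, 1, 4]

Answer: [2, 0, 3, 1, 4]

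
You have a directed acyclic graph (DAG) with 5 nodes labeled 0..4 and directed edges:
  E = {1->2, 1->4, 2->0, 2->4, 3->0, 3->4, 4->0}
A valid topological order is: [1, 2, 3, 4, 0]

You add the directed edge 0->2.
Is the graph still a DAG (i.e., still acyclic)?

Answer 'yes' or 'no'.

Answer: no

Derivation:
Given toposort: [1, 2, 3, 4, 0]
Position of 0: index 4; position of 2: index 1
New edge 0->2: backward (u after v in old order)
Backward edge: old toposort is now invalid. Check if this creates a cycle.
Does 2 already reach 0? Reachable from 2: [0, 2, 4]. YES -> cycle!
Still a DAG? no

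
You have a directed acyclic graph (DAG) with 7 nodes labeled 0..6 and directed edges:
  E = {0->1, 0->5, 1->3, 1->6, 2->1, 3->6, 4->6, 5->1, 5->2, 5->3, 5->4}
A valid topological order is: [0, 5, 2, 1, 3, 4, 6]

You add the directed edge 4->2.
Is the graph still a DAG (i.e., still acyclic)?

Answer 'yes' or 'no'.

Answer: yes

Derivation:
Given toposort: [0, 5, 2, 1, 3, 4, 6]
Position of 4: index 5; position of 2: index 2
New edge 4->2: backward (u after v in old order)
Backward edge: old toposort is now invalid. Check if this creates a cycle.
Does 2 already reach 4? Reachable from 2: [1, 2, 3, 6]. NO -> still a DAG (reorder needed).
Still a DAG? yes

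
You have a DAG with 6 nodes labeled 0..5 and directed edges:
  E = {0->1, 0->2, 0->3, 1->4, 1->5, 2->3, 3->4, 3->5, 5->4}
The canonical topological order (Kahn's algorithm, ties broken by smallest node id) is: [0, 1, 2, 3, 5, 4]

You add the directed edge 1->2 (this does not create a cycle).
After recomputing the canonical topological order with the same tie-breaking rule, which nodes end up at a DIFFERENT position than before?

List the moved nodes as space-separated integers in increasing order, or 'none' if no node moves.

Answer: none

Derivation:
Old toposort: [0, 1, 2, 3, 5, 4]
Added edge 1->2
Recompute Kahn (smallest-id tiebreak):
  initial in-degrees: [0, 1, 2, 2, 3, 2]
  ready (indeg=0): [0]
  pop 0: indeg[1]->0; indeg[2]->1; indeg[3]->1 | ready=[1] | order so far=[0]
  pop 1: indeg[2]->0; indeg[4]->2; indeg[5]->1 | ready=[2] | order so far=[0, 1]
  pop 2: indeg[3]->0 | ready=[3] | order so far=[0, 1, 2]
  pop 3: indeg[4]->1; indeg[5]->0 | ready=[5] | order so far=[0, 1, 2, 3]
  pop 5: indeg[4]->0 | ready=[4] | order so far=[0, 1, 2, 3, 5]
  pop 4: no out-edges | ready=[] | order so far=[0, 1, 2, 3, 5, 4]
New canonical toposort: [0, 1, 2, 3, 5, 4]
Compare positions:
  Node 0: index 0 -> 0 (same)
  Node 1: index 1 -> 1 (same)
  Node 2: index 2 -> 2 (same)
  Node 3: index 3 -> 3 (same)
  Node 4: index 5 -> 5 (same)
  Node 5: index 4 -> 4 (same)
Nodes that changed position: none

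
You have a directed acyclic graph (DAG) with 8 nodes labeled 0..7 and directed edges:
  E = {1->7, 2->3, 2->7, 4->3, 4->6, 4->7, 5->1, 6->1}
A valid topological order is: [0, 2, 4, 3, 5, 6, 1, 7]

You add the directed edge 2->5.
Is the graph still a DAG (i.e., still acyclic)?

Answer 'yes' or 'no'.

Given toposort: [0, 2, 4, 3, 5, 6, 1, 7]
Position of 2: index 1; position of 5: index 4
New edge 2->5: forward
Forward edge: respects the existing order. Still a DAG, same toposort still valid.
Still a DAG? yes

Answer: yes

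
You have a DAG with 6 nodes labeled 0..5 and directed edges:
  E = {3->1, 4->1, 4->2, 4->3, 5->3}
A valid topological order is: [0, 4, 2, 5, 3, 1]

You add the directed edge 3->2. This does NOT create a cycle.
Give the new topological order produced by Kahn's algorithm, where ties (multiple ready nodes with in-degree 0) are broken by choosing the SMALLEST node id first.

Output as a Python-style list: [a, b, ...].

Old toposort: [0, 4, 2, 5, 3, 1]
Added edge: 3->2
Position of 3 (4) > position of 2 (2). Must reorder: 3 must now come before 2.
Run Kahn's algorithm (break ties by smallest node id):
  initial in-degrees: [0, 2, 2, 2, 0, 0]
  ready (indeg=0): [0, 4, 5]
  pop 0: no out-edges | ready=[4, 5] | order so far=[0]
  pop 4: indeg[1]->1; indeg[2]->1; indeg[3]->1 | ready=[5] | order so far=[0, 4]
  pop 5: indeg[3]->0 | ready=[3] | order so far=[0, 4, 5]
  pop 3: indeg[1]->0; indeg[2]->0 | ready=[1, 2] | order so far=[0, 4, 5, 3]
  pop 1: no out-edges | ready=[2] | order so far=[0, 4, 5, 3, 1]
  pop 2: no out-edges | ready=[] | order so far=[0, 4, 5, 3, 1, 2]
  Result: [0, 4, 5, 3, 1, 2]

Answer: [0, 4, 5, 3, 1, 2]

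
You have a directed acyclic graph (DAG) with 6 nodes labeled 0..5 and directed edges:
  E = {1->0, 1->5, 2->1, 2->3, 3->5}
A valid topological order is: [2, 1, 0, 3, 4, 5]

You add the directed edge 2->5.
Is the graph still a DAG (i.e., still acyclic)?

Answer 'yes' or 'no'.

Answer: yes

Derivation:
Given toposort: [2, 1, 0, 3, 4, 5]
Position of 2: index 0; position of 5: index 5
New edge 2->5: forward
Forward edge: respects the existing order. Still a DAG, same toposort still valid.
Still a DAG? yes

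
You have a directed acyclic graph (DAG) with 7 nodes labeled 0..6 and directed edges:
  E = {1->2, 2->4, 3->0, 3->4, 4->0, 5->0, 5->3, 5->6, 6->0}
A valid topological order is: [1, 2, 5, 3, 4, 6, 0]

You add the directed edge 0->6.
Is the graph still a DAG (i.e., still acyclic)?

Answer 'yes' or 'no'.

Answer: no

Derivation:
Given toposort: [1, 2, 5, 3, 4, 6, 0]
Position of 0: index 6; position of 6: index 5
New edge 0->6: backward (u after v in old order)
Backward edge: old toposort is now invalid. Check if this creates a cycle.
Does 6 already reach 0? Reachable from 6: [0, 6]. YES -> cycle!
Still a DAG? no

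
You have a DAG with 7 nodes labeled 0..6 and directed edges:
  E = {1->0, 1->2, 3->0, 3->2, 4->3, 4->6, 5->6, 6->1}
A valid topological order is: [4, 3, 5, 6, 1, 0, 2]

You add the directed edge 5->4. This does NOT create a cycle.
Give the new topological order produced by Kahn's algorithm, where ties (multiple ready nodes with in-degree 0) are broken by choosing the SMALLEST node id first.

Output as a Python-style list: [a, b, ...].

Old toposort: [4, 3, 5, 6, 1, 0, 2]
Added edge: 5->4
Position of 5 (2) > position of 4 (0). Must reorder: 5 must now come before 4.
Run Kahn's algorithm (break ties by smallest node id):
  initial in-degrees: [2, 1, 2, 1, 1, 0, 2]
  ready (indeg=0): [5]
  pop 5: indeg[4]->0; indeg[6]->1 | ready=[4] | order so far=[5]
  pop 4: indeg[3]->0; indeg[6]->0 | ready=[3, 6] | order so far=[5, 4]
  pop 3: indeg[0]->1; indeg[2]->1 | ready=[6] | order so far=[5, 4, 3]
  pop 6: indeg[1]->0 | ready=[1] | order so far=[5, 4, 3, 6]
  pop 1: indeg[0]->0; indeg[2]->0 | ready=[0, 2] | order so far=[5, 4, 3, 6, 1]
  pop 0: no out-edges | ready=[2] | order so far=[5, 4, 3, 6, 1, 0]
  pop 2: no out-edges | ready=[] | order so far=[5, 4, 3, 6, 1, 0, 2]
  Result: [5, 4, 3, 6, 1, 0, 2]

Answer: [5, 4, 3, 6, 1, 0, 2]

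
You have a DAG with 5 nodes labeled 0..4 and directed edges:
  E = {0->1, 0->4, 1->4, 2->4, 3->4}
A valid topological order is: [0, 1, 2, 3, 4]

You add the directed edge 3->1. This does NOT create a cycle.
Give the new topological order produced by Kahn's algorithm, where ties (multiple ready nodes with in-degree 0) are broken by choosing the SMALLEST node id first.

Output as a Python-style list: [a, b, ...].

Old toposort: [0, 1, 2, 3, 4]
Added edge: 3->1
Position of 3 (3) > position of 1 (1). Must reorder: 3 must now come before 1.
Run Kahn's algorithm (break ties by smallest node id):
  initial in-degrees: [0, 2, 0, 0, 4]
  ready (indeg=0): [0, 2, 3]
  pop 0: indeg[1]->1; indeg[4]->3 | ready=[2, 3] | order so far=[0]
  pop 2: indeg[4]->2 | ready=[3] | order so far=[0, 2]
  pop 3: indeg[1]->0; indeg[4]->1 | ready=[1] | order so far=[0, 2, 3]
  pop 1: indeg[4]->0 | ready=[4] | order so far=[0, 2, 3, 1]
  pop 4: no out-edges | ready=[] | order so far=[0, 2, 3, 1, 4]
  Result: [0, 2, 3, 1, 4]

Answer: [0, 2, 3, 1, 4]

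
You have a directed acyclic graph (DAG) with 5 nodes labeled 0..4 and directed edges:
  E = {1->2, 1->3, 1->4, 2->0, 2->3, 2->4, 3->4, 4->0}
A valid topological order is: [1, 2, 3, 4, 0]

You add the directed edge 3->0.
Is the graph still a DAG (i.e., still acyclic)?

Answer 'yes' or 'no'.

Answer: yes

Derivation:
Given toposort: [1, 2, 3, 4, 0]
Position of 3: index 2; position of 0: index 4
New edge 3->0: forward
Forward edge: respects the existing order. Still a DAG, same toposort still valid.
Still a DAG? yes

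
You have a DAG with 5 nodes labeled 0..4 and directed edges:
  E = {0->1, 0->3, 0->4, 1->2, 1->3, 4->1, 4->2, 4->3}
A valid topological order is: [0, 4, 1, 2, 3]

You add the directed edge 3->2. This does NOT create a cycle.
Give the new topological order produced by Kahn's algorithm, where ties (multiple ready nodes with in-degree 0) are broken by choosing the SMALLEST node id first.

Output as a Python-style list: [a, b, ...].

Old toposort: [0, 4, 1, 2, 3]
Added edge: 3->2
Position of 3 (4) > position of 2 (3). Must reorder: 3 must now come before 2.
Run Kahn's algorithm (break ties by smallest node id):
  initial in-degrees: [0, 2, 3, 3, 1]
  ready (indeg=0): [0]
  pop 0: indeg[1]->1; indeg[3]->2; indeg[4]->0 | ready=[4] | order so far=[0]
  pop 4: indeg[1]->0; indeg[2]->2; indeg[3]->1 | ready=[1] | order so far=[0, 4]
  pop 1: indeg[2]->1; indeg[3]->0 | ready=[3] | order so far=[0, 4, 1]
  pop 3: indeg[2]->0 | ready=[2] | order so far=[0, 4, 1, 3]
  pop 2: no out-edges | ready=[] | order so far=[0, 4, 1, 3, 2]
  Result: [0, 4, 1, 3, 2]

Answer: [0, 4, 1, 3, 2]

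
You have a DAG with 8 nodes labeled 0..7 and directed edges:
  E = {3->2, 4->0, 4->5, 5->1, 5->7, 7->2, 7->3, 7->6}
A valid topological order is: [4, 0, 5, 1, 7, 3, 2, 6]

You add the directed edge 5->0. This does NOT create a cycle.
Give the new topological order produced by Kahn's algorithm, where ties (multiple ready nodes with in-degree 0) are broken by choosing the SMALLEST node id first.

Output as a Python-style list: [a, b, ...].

Old toposort: [4, 0, 5, 1, 7, 3, 2, 6]
Added edge: 5->0
Position of 5 (2) > position of 0 (1). Must reorder: 5 must now come before 0.
Run Kahn's algorithm (break ties by smallest node id):
  initial in-degrees: [2, 1, 2, 1, 0, 1, 1, 1]
  ready (indeg=0): [4]
  pop 4: indeg[0]->1; indeg[5]->0 | ready=[5] | order so far=[4]
  pop 5: indeg[0]->0; indeg[1]->0; indeg[7]->0 | ready=[0, 1, 7] | order so far=[4, 5]
  pop 0: no out-edges | ready=[1, 7] | order so far=[4, 5, 0]
  pop 1: no out-edges | ready=[7] | order so far=[4, 5, 0, 1]
  pop 7: indeg[2]->1; indeg[3]->0; indeg[6]->0 | ready=[3, 6] | order so far=[4, 5, 0, 1, 7]
  pop 3: indeg[2]->0 | ready=[2, 6] | order so far=[4, 5, 0, 1, 7, 3]
  pop 2: no out-edges | ready=[6] | order so far=[4, 5, 0, 1, 7, 3, 2]
  pop 6: no out-edges | ready=[] | order so far=[4, 5, 0, 1, 7, 3, 2, 6]
  Result: [4, 5, 0, 1, 7, 3, 2, 6]

Answer: [4, 5, 0, 1, 7, 3, 2, 6]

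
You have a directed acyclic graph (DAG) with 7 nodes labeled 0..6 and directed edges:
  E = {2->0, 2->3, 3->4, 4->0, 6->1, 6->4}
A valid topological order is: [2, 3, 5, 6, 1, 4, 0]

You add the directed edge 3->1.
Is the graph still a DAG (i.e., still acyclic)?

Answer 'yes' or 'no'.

Given toposort: [2, 3, 5, 6, 1, 4, 0]
Position of 3: index 1; position of 1: index 4
New edge 3->1: forward
Forward edge: respects the existing order. Still a DAG, same toposort still valid.
Still a DAG? yes

Answer: yes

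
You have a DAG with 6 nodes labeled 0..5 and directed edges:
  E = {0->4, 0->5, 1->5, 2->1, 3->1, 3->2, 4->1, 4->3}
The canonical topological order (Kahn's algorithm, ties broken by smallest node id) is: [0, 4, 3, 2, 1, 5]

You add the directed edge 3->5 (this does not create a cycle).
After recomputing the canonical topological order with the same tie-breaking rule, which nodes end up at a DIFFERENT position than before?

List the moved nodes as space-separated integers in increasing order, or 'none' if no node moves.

Old toposort: [0, 4, 3, 2, 1, 5]
Added edge 3->5
Recompute Kahn (smallest-id tiebreak):
  initial in-degrees: [0, 3, 1, 1, 1, 3]
  ready (indeg=0): [0]
  pop 0: indeg[4]->0; indeg[5]->2 | ready=[4] | order so far=[0]
  pop 4: indeg[1]->2; indeg[3]->0 | ready=[3] | order so far=[0, 4]
  pop 3: indeg[1]->1; indeg[2]->0; indeg[5]->1 | ready=[2] | order so far=[0, 4, 3]
  pop 2: indeg[1]->0 | ready=[1] | order so far=[0, 4, 3, 2]
  pop 1: indeg[5]->0 | ready=[5] | order so far=[0, 4, 3, 2, 1]
  pop 5: no out-edges | ready=[] | order so far=[0, 4, 3, 2, 1, 5]
New canonical toposort: [0, 4, 3, 2, 1, 5]
Compare positions:
  Node 0: index 0 -> 0 (same)
  Node 1: index 4 -> 4 (same)
  Node 2: index 3 -> 3 (same)
  Node 3: index 2 -> 2 (same)
  Node 4: index 1 -> 1 (same)
  Node 5: index 5 -> 5 (same)
Nodes that changed position: none

Answer: none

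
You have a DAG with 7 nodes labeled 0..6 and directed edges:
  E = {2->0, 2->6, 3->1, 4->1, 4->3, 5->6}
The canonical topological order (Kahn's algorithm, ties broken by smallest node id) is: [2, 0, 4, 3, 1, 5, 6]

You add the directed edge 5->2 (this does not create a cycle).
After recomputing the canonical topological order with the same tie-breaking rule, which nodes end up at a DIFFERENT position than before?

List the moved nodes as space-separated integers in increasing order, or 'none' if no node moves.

Answer: 0 1 2 3 4 5

Derivation:
Old toposort: [2, 0, 4, 3, 1, 5, 6]
Added edge 5->2
Recompute Kahn (smallest-id tiebreak):
  initial in-degrees: [1, 2, 1, 1, 0, 0, 2]
  ready (indeg=0): [4, 5]
  pop 4: indeg[1]->1; indeg[3]->0 | ready=[3, 5] | order so far=[4]
  pop 3: indeg[1]->0 | ready=[1, 5] | order so far=[4, 3]
  pop 1: no out-edges | ready=[5] | order so far=[4, 3, 1]
  pop 5: indeg[2]->0; indeg[6]->1 | ready=[2] | order so far=[4, 3, 1, 5]
  pop 2: indeg[0]->0; indeg[6]->0 | ready=[0, 6] | order so far=[4, 3, 1, 5, 2]
  pop 0: no out-edges | ready=[6] | order so far=[4, 3, 1, 5, 2, 0]
  pop 6: no out-edges | ready=[] | order so far=[4, 3, 1, 5, 2, 0, 6]
New canonical toposort: [4, 3, 1, 5, 2, 0, 6]
Compare positions:
  Node 0: index 1 -> 5 (moved)
  Node 1: index 4 -> 2 (moved)
  Node 2: index 0 -> 4 (moved)
  Node 3: index 3 -> 1 (moved)
  Node 4: index 2 -> 0 (moved)
  Node 5: index 5 -> 3 (moved)
  Node 6: index 6 -> 6 (same)
Nodes that changed position: 0 1 2 3 4 5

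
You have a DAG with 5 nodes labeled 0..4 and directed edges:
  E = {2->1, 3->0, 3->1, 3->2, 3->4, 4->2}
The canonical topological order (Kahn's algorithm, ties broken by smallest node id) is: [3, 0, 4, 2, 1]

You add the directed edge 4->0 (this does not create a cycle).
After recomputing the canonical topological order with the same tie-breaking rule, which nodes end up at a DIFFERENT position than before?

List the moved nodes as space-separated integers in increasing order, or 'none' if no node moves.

Old toposort: [3, 0, 4, 2, 1]
Added edge 4->0
Recompute Kahn (smallest-id tiebreak):
  initial in-degrees: [2, 2, 2, 0, 1]
  ready (indeg=0): [3]
  pop 3: indeg[0]->1; indeg[1]->1; indeg[2]->1; indeg[4]->0 | ready=[4] | order so far=[3]
  pop 4: indeg[0]->0; indeg[2]->0 | ready=[0, 2] | order so far=[3, 4]
  pop 0: no out-edges | ready=[2] | order so far=[3, 4, 0]
  pop 2: indeg[1]->0 | ready=[1] | order so far=[3, 4, 0, 2]
  pop 1: no out-edges | ready=[] | order so far=[3, 4, 0, 2, 1]
New canonical toposort: [3, 4, 0, 2, 1]
Compare positions:
  Node 0: index 1 -> 2 (moved)
  Node 1: index 4 -> 4 (same)
  Node 2: index 3 -> 3 (same)
  Node 3: index 0 -> 0 (same)
  Node 4: index 2 -> 1 (moved)
Nodes that changed position: 0 4

Answer: 0 4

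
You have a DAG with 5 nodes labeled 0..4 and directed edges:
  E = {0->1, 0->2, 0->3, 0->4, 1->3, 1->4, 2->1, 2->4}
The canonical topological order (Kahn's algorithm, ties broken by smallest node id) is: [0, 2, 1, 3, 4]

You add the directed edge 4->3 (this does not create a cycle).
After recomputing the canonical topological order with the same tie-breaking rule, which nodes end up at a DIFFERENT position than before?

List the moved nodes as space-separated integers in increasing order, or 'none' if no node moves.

Answer: 3 4

Derivation:
Old toposort: [0, 2, 1, 3, 4]
Added edge 4->3
Recompute Kahn (smallest-id tiebreak):
  initial in-degrees: [0, 2, 1, 3, 3]
  ready (indeg=0): [0]
  pop 0: indeg[1]->1; indeg[2]->0; indeg[3]->2; indeg[4]->2 | ready=[2] | order so far=[0]
  pop 2: indeg[1]->0; indeg[4]->1 | ready=[1] | order so far=[0, 2]
  pop 1: indeg[3]->1; indeg[4]->0 | ready=[4] | order so far=[0, 2, 1]
  pop 4: indeg[3]->0 | ready=[3] | order so far=[0, 2, 1, 4]
  pop 3: no out-edges | ready=[] | order so far=[0, 2, 1, 4, 3]
New canonical toposort: [0, 2, 1, 4, 3]
Compare positions:
  Node 0: index 0 -> 0 (same)
  Node 1: index 2 -> 2 (same)
  Node 2: index 1 -> 1 (same)
  Node 3: index 3 -> 4 (moved)
  Node 4: index 4 -> 3 (moved)
Nodes that changed position: 3 4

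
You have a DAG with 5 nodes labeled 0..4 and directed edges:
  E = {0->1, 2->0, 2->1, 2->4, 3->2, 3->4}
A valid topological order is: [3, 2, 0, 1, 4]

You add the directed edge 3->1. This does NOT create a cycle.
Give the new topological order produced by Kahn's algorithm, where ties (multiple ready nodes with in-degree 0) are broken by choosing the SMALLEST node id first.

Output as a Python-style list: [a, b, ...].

Answer: [3, 2, 0, 1, 4]

Derivation:
Old toposort: [3, 2, 0, 1, 4]
Added edge: 3->1
Position of 3 (0) < position of 1 (3). Old order still valid.
Run Kahn's algorithm (break ties by smallest node id):
  initial in-degrees: [1, 3, 1, 0, 2]
  ready (indeg=0): [3]
  pop 3: indeg[1]->2; indeg[2]->0; indeg[4]->1 | ready=[2] | order so far=[3]
  pop 2: indeg[0]->0; indeg[1]->1; indeg[4]->0 | ready=[0, 4] | order so far=[3, 2]
  pop 0: indeg[1]->0 | ready=[1, 4] | order so far=[3, 2, 0]
  pop 1: no out-edges | ready=[4] | order so far=[3, 2, 0, 1]
  pop 4: no out-edges | ready=[] | order so far=[3, 2, 0, 1, 4]
  Result: [3, 2, 0, 1, 4]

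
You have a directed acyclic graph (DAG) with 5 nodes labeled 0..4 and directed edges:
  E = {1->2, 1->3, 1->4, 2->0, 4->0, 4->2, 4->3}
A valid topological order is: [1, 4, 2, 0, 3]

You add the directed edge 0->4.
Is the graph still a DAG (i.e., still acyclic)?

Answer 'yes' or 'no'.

Given toposort: [1, 4, 2, 0, 3]
Position of 0: index 3; position of 4: index 1
New edge 0->4: backward (u after v in old order)
Backward edge: old toposort is now invalid. Check if this creates a cycle.
Does 4 already reach 0? Reachable from 4: [0, 2, 3, 4]. YES -> cycle!
Still a DAG? no

Answer: no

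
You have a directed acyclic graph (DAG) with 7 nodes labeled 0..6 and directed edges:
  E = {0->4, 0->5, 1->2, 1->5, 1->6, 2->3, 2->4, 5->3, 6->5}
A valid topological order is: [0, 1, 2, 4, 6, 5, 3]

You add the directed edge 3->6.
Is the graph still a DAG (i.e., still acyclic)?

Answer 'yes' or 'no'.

Given toposort: [0, 1, 2, 4, 6, 5, 3]
Position of 3: index 6; position of 6: index 4
New edge 3->6: backward (u after v in old order)
Backward edge: old toposort is now invalid. Check if this creates a cycle.
Does 6 already reach 3? Reachable from 6: [3, 5, 6]. YES -> cycle!
Still a DAG? no

Answer: no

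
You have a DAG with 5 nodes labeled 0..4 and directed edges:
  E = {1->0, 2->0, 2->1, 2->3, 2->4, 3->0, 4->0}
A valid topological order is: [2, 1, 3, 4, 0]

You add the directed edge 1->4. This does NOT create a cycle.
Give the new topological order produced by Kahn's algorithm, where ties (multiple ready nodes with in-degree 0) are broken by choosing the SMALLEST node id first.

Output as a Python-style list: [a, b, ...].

Old toposort: [2, 1, 3, 4, 0]
Added edge: 1->4
Position of 1 (1) < position of 4 (3). Old order still valid.
Run Kahn's algorithm (break ties by smallest node id):
  initial in-degrees: [4, 1, 0, 1, 2]
  ready (indeg=0): [2]
  pop 2: indeg[0]->3; indeg[1]->0; indeg[3]->0; indeg[4]->1 | ready=[1, 3] | order so far=[2]
  pop 1: indeg[0]->2; indeg[4]->0 | ready=[3, 4] | order so far=[2, 1]
  pop 3: indeg[0]->1 | ready=[4] | order so far=[2, 1, 3]
  pop 4: indeg[0]->0 | ready=[0] | order so far=[2, 1, 3, 4]
  pop 0: no out-edges | ready=[] | order so far=[2, 1, 3, 4, 0]
  Result: [2, 1, 3, 4, 0]

Answer: [2, 1, 3, 4, 0]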